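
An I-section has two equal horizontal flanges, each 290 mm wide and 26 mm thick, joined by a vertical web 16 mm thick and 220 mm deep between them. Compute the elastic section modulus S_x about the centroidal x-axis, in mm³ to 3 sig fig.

S_x ≈ 1.79 × 10⁶ mm³

Split into non-overlapping primitives; take the origin at the lower-left of the bounding box.
Bottom flange: 290 × 26, A = 7 540 mm², y = 13 mm, Ī = 424 753 mm⁴.
Web: 16 × 220, A = 3 520 mm², y = 136 mm, Ī = 14 197 333 mm⁴.
Top flange: 290 × 26, A = 7 540 mm², y = 259 mm, Ī = 424 753 mm⁴.
By symmetry the centroid is at mid-height, ȳ = 136 mm.
Transfer each piece to the centroidal x-axis using Ī + A·d² with d = y − 136:
  bottom flange: d = -123 mm → contributes +114 497 413 mm⁴
  web: d = 0 mm → contributes +14 197 333 mm⁴
  top flange: d = 123 mm → contributes +114 497 413 mm⁴
Total I = 243 192 160 mm⁴.
Extreme fibre distance c = 136 mm; S = I/c = 1 788 178 mm³.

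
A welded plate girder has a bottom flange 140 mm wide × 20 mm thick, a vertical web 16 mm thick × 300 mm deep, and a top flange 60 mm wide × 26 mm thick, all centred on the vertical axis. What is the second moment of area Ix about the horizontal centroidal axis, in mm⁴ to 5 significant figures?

Break the section into simple shapes (no overlaps), measuring from the bottom-left corner of the bounding box.
Bottom plate: 140 × 20, A = 2 800 mm², y = 10 mm, Ī = 93333.33 mm⁴.
Web plate: 16 × 300, A = 4 800 mm², y = 170 mm, Ī = 36 000 000 mm⁴.
Top plate: 60 × 26, A = 1 560 mm², y = 333 mm, Ī = 87 880 mm⁴.
Centroid: ȳ = ΣA·y / ΣA = 148.8515 mm.
Transfer each piece to the horizontal centroidal axis using Ī + A·d² with d = y − 148.8515:
  bottom plate: d = -138.8515 mm → contributes +54 076 625 mm⁴
  web plate: d = 21.14847 mm → contributes +38 146 838 mm⁴
  top plate: d = 184.1485 mm → contributes +52 988 509 mm⁴
Total I = 145 211 971 mm⁴.

Ix ≈ 1.4521 × 10⁸ mm⁴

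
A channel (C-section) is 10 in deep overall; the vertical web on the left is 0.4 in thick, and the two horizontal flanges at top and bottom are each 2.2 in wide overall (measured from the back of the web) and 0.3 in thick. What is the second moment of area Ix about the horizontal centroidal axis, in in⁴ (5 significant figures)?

Treat the section as a set of non-overlapping primitives; coordinates are from the bounding-box lower-left.
Web: 0.4 × 10, A = 4 in², y = 5 in, Ī = 33.33333 in⁴.
Top flange (beyond web): 1.8 × 0.3, A = 0.54 in², y = 9.85 in, Ī = 0.00405 in⁴.
Bottom flange (beyond web): 1.8 × 0.3, A = 0.54 in², y = 0.15 in, Ī = 0.00405 in⁴.
By symmetry the centroid is at mid-height, ȳ = 5 in.
Transfer each piece to the horizontal centroidal axis using Ī + A·d² with d = y − 5:
  web: d = 0 in → contributes +33.33333 in⁴
  top flange (beyond web): d = 4.85 in → contributes +12.7062 in⁴
  bottom flange (beyond web): d = -4.85 in → contributes +12.7062 in⁴
Total I = 58.74573 in⁴.

Ix ≈ 58.746 in⁴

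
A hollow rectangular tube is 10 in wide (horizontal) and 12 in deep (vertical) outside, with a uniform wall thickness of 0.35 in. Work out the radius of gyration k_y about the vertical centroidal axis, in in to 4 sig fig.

k_y ≈ 4.033 in

Break the section into simple shapes (no overlaps), measuring from the bottom-left corner of the bounding box.
Outer rectangle: 10 × 12, A = 120 in², x = 5 in, Ī = 1 000 in⁴.
Inner void (subtracted): 9.3 × 11.3, A = 105.09 in², x = 5 in, Ī = 757.436 in⁴.
By symmetry the centroid is at mid-width, x̄ = 5 in.
All pieces are centred on the vertical centroidal axis, so I = ΣĪ (holes subtracted) = 242.564 in⁴.
Radius of gyration: k = √(I/A) = √(242.564 / 14.91) = 4.03343 in.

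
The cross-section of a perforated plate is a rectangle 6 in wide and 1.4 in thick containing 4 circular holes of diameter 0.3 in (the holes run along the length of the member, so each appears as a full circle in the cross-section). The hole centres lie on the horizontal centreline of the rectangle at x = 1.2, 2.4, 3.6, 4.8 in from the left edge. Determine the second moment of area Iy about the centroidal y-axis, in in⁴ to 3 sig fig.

Break the section into simple shapes (no overlaps), measuring from the bottom-left corner of the bounding box.
Plate: 6 × 1.4, A = 8.4 in², x = 3 in, Ī = 25.2 in⁴.
Hole 1 (subtracted): ⌀0.3, A = 0.070686 in², x = 1.2 in, Ī = 0.00039761 in⁴.
Hole 2 (subtracted): ⌀0.3, A = 0.070686 in², x = 2.4 in, Ī = 0.00039761 in⁴.
Hole 3 (subtracted): ⌀0.3, A = 0.070686 in², x = 3.6 in, Ī = 0.00039761 in⁴.
Hole 4 (subtracted): ⌀0.3, A = 0.070686 in², x = 4.8 in, Ī = 0.00039761 in⁴.
By symmetry the centroid is at mid-width, x̄ = 3 in.
Transfer each piece to the centroidal y-axis using Ī + A·d² with d = x − 3:
  plate: d = 0 in → contributes +25.2 in⁴
  hole 1: d = -1.8 in → contributes −0.22942 in⁴
  hole 2: d = -0.6 in → contributes −0.025845 in⁴
  hole 3: d = 0.6 in → contributes −0.025845 in⁴
  hole 4: d = 1.8 in → contributes −0.22942 in⁴
Total I = 24.689 in⁴.

Iy ≈ 24.7 in⁴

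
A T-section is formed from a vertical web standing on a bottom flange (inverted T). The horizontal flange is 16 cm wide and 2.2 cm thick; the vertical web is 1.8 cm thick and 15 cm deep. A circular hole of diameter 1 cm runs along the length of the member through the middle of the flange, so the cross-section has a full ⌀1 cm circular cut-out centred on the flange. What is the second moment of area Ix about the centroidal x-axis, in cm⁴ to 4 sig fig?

Treat the section as a set of non-overlapping primitives; coordinates are from the bounding-box lower-left.
Flange: 16 × 2.2, A = 35.2 cm², y = 1.1 cm, Ī = 14.1973 cm⁴.
Web: 1.8 × 15, A = 27 cm², y = 9.7 cm, Ī = 506.25 cm⁴.
Hole (subtracted): ⌀1, A = 0.785398 cm², y = 1.1 cm, Ī = 0.0490874 cm⁴.
Centroid: ȳ = ΣA·y / ΣA = 4.88086 cm.
Transfer each piece to the centroidal x-axis using Ī + A·d² with d = y − 4.88086:
  flange: d = -3.78086 cm → contributes +517.378 cm⁴
  web: d = 4.81914 cm → contributes +1133.3 cm⁴
  hole: d = -3.78086 cm → contributes −11.2763 cm⁴
Total I = 1639.4 cm⁴.

Ix ≈ 1639 cm⁴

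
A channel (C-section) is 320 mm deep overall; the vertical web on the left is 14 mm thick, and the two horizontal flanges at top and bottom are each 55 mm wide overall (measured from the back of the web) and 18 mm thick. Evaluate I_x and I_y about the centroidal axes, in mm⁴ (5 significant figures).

I_x ≈ 7.1923 × 10⁷ mm⁴, I_y ≈ 1.1195 × 10⁶ mm⁴

Decompose the section into non-overlapping parts with the origin at the bottom-left of its bounding rectangle.
Web: 14 × 320, A = 4 480 mm², y = 160 mm, Ī = 38 229 333 mm⁴.
Top flange (beyond web): 41 × 18, A = 738 mm², y = 311 mm, Ī = 19 926 mm⁴.
Bottom flange (beyond web): 41 × 18, A = 738 mm², y = 9 mm, Ī = 19 926 mm⁴.
By symmetry the centroid is at mid-height, ȳ = 160 mm.
Transfer each piece to the centroidal x-axis using Ī + A·d² with d = y − 160:
  web: d = 0 mm → contributes +38 229 333 mm⁴
  top flange (beyond web): d = 151 mm → contributes +16 847 064 mm⁴
  bottom flange (beyond web): d = -151 mm → contributes +16 847 064 mm⁴
Total I = 71 923 461 mm⁴.
For the y-axis: x̄ = 13.81498 mm.
Repeating about the centroidal y-axis gives I_y = 1 119 541 mm⁴.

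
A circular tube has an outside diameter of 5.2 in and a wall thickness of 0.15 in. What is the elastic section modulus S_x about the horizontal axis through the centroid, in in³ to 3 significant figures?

Decompose the section into non-overlapping parts with the origin at the bottom-left of its bounding rectangle.
Outer circle: ⌀5.2, A = 21.237 in², y = 2.6 in, Ī = 35.891 in⁴.
Bore (subtracted): ⌀4.9, A = 18.857 in², y = 2.6 in, Ī = 28.298 in⁴.
By symmetry the centroid is at mid-height, ȳ = 2.6 in.
All pieces are centred on the horizontal axis through the centroid, so I = ΣĪ (holes subtracted) = 7.5929 in⁴.
Extreme fibre distance c = 2.6 in; S = I/c = 2.9204 in³.

S_x ≈ 2.92 in³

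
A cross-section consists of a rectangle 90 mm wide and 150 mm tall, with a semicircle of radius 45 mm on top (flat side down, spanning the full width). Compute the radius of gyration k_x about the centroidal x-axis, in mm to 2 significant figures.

Decompose the section into non-overlapping parts with the origin at the bottom-left of its bounding rectangle.
Rectangular body: 90 × 150, A = 13 500 mm², y = 75 mm, Ī = 25 312 500 mm⁴.
Semicircular cap: semicircle r = 45, A = 3 181 mm², y = 169.1 mm, Ī = 450 072 mm⁴.
Centroid: ȳ = ΣA·y / ΣA = 92.94 mm.
Transfer each piece to the centroidal x-axis using Ī + A·d² with d = y − 92.94:
  rectangular body: d = -17.94 mm → contributes +29 659 132 mm⁴
  semicircular cap: d = 76.15 mm → contributes +18 897 749 mm⁴
Total I = 48 556 881 mm⁴.
Radius of gyration: k = √(I/A) = √(48 556 881 / 16 681) = 53.95 mm.

k_x ≈ 54 mm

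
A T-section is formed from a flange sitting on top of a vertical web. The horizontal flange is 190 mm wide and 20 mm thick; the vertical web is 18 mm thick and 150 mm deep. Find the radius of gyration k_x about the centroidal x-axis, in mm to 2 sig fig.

k_x ≈ 51 mm

Treat the section as a set of non-overlapping primitives; coordinates are from the bounding-box lower-left.
Flange: 190 × 20, A = 3 800 mm², y = 160 mm, Ī = 126 667 mm⁴.
Web: 18 × 150, A = 2 700 mm², y = 75 mm, Ī = 5 062 500 mm⁴.
Centroid: ȳ = ΣA·y / ΣA = 124.7 mm.
Transfer each piece to the centroidal x-axis using Ī + A·d² with d = y − 124.7:
  flange: d = 35.31 mm → contributes +4 863 873 mm⁴
  web: d = -49.69 mm → contributes +11 729 679 mm⁴
Total I = 16 593 551 mm⁴.
Radius of gyration: k = √(I/A) = √(16 593 551 / 6 500) = 50.53 mm.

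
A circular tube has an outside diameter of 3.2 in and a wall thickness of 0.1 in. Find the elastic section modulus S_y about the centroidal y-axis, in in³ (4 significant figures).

Split into non-overlapping primitives; take the origin at the lower-left of the bounding box.
Outer circle: ⌀3.2, A = 8.04248 in², x = 1.6 in, Ī = 5.14719 in⁴.
Bore (subtracted): ⌀3, A = 7.06858 in², x = 1.6 in, Ī = 3.97608 in⁴.
By symmetry the centroid is at mid-width, x̄ = 1.6 in.
All pieces are centred on the centroidal y-axis, so I = ΣĪ (holes subtracted) = 1.17111 in⁴.
Extreme fibre distance c = 1.6 in; S = I/c = 0.731942 in³.

S_y ≈ 0.7319 in³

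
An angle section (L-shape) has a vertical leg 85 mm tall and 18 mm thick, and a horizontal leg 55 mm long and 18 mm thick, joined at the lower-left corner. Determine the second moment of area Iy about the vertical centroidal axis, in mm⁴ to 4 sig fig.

Split into non-overlapping primitives; take the origin at the lower-left of the bounding box.
Vertical leg: 18 × 85, A = 1 530 mm², x = 9 mm, Ī = 41 310 mm⁴.
Horizontal leg (remainder): 37 × 18, A = 666 mm², x = 36.5 mm, Ī = 75979.5 mm⁴.
Centroid: x̄ = ΣA·x / ΣA = 17.3402 mm.
Transfer each piece to the vertical centroidal axis using Ī + A·d² with d = x − 17.3402:
  vertical leg: d = -8.34016 mm → contributes +147 734 mm⁴
  horizontal leg (remainder): d = 19.1598 mm → contributes +320 468 mm⁴
Total I = 468 202 mm⁴.

Iy ≈ 4.682 × 10⁵ mm⁴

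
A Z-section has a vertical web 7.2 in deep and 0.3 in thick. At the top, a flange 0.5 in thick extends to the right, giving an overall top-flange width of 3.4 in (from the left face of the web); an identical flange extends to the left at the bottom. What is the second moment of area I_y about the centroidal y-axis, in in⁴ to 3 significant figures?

I_y ≈ 11.5 in⁴

Treat the section as a set of non-overlapping primitives; coordinates are from the bounding-box lower-left.
Web: 0.3 × 7.2, A = 2.16 in², x = 3.25 in, Ī = 0.0162 in⁴.
Top flange (beyond web): 3.1 × 0.5, A = 1.55 in², x = 4.95 in, Ī = 1.2413 in⁴.
Bottom flange (beyond web): 3.1 × 0.5, A = 1.55 in², x = 1.55 in, Ī = 1.2413 in⁴.
Centroid: x̄ = ΣA·x / ΣA = 3.25 in.
Transfer each piece to the centroidal y-axis using Ī + A·d² with d = x − 3.25:
  web: d = 0 in → contributes +0.0162 in⁴
  top flange (beyond web): d = 1.7 in → contributes +5.7208 in⁴
  bottom flange (beyond web): d = -1.7 in → contributes +5.7208 in⁴
Total I = 11.458 in⁴.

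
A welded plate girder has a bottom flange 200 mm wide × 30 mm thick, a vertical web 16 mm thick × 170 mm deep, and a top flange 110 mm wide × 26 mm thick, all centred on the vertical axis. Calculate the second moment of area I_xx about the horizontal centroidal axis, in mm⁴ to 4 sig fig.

Treat the section as a set of non-overlapping primitives; coordinates are from the bounding-box lower-left.
Bottom plate: 200 × 30, A = 6 000 mm², y = 15 mm, Ī = 450 000 mm⁴.
Web plate: 16 × 170, A = 2 720 mm², y = 115 mm, Ī = 6 550 667 mm⁴.
Top plate: 110 × 26, A = 2 860 mm², y = 213 mm, Ī = 161 113 mm⁴.
Centroid: ȳ = ΣA·y / ΣA = 87.3903 mm.
Transfer each piece to the horizontal centroidal axis using Ī + A·d² with d = y − 87.3903:
  bottom plate: d = -72.3903 mm → contributes +31 892 158 mm⁴
  web plate: d = 27.6097 mm → contributes +8 624 106 mm⁴
  top plate: d = 125.61 mm → contributes +45 285 592 mm⁴
Total I = 85 801 856 mm⁴.

I_xx ≈ 8.580 × 10⁷ mm⁴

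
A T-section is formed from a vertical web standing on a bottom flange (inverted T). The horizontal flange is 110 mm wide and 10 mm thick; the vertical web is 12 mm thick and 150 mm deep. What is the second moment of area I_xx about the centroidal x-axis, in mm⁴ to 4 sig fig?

Split into non-overlapping primitives; take the origin at the lower-left of the bounding box.
Flange: 110 × 10, A = 1 100 mm², y = 5 mm, Ī = 9166.67 mm⁴.
Web: 12 × 150, A = 1 800 mm², y = 85 mm, Ī = 3 375 000 mm⁴.
Centroid: ȳ = ΣA·y / ΣA = 54.6552 mm.
Transfer each piece to the centroidal x-axis using Ī + A·d² with d = y − 54.6552:
  flange: d = -49.6552 mm → contributes +2 721 366 mm⁴
  web: d = 30.3448 mm → contributes +5 032 455 mm⁴
Total I = 7 753 822 mm⁴.

I_xx ≈ 7.754 × 10⁶ mm⁴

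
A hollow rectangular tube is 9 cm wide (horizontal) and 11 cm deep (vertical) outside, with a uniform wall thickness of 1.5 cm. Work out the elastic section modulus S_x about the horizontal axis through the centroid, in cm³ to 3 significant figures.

S_x ≈ 135 cm³

Treat the section as a set of non-overlapping primitives; coordinates are from the bounding-box lower-left.
Outer rectangle: 9 × 11, A = 99 cm², y = 5.5 cm, Ī = 998.25 cm⁴.
Inner void (subtracted): 6 × 8, A = 48 cm², y = 5.5 cm, Ī = 256 cm⁴.
By symmetry the centroid is at mid-height, ȳ = 5.5 cm.
All pieces are centred on the horizontal axis through the centroid, so I = ΣĪ (holes subtracted) = 742.25 cm⁴.
Extreme fibre distance c = 5.5 cm; S = I/c = 134.95 cm³.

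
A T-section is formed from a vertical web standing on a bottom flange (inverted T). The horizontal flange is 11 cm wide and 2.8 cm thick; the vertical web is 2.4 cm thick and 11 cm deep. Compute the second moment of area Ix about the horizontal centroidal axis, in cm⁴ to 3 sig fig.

Ix ≈ 963 cm⁴

Split into non-overlapping primitives; take the origin at the lower-left of the bounding box.
Flange: 11 × 2.8, A = 30.8 cm², y = 1.4 cm, Ī = 20.123 cm⁴.
Web: 2.4 × 11, A = 26.4 cm², y = 8.3 cm, Ī = 266.2 cm⁴.
Centroid: ȳ = ΣA·y / ΣA = 4.5846 cm.
Transfer each piece to the horizontal centroidal axis using Ī + A·d² with d = y − 4.5846:
  flange: d = -3.1846 cm → contributes +332.49 cm⁴
  web: d = 3.7154 cm → contributes +630.63 cm⁴
Total I = 963.12 cm⁴.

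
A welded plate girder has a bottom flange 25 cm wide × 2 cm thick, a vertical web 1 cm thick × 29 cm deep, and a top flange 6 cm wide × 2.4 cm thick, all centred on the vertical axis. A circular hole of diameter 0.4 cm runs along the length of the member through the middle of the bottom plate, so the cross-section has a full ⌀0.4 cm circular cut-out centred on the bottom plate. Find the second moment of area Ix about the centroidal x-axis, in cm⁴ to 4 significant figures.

Break the section into simple shapes (no overlaps), measuring from the bottom-left corner of the bounding box.
Bottom plate: 25 × 2, A = 50 cm², y = 1 cm, Ī = 16.6667 cm⁴.
Web plate: 1 × 29, A = 29 cm², y = 16.5 cm, Ī = 2032.42 cm⁴.
Top plate: 6 × 2.4, A = 14.4 cm², y = 32.2 cm, Ī = 6.912 cm⁴.
Hole (subtracted): ⌀0.4, A = 0.125664 cm², y = 1 cm, Ī = 0.00125664 cm⁴.
Centroid: ȳ = ΣA·y / ΣA = 10.6359 cm.
Transfer each piece to the centroidal x-axis using Ī + A·d² with d = y − 10.6359:
  bottom plate: d = -9.63588 cm → contributes +4659.17 cm⁴
  web plate: d = 5.86412 cm → contributes +3029.67 cm⁴
  top plate: d = 21.5641 cm → contributes +6703.08 cm⁴
  hole: d = -9.63588 cm → contributes −11.6691 cm⁴
Total I = 14380.2 cm⁴.

Ix ≈ 1.438 × 10⁴ cm⁴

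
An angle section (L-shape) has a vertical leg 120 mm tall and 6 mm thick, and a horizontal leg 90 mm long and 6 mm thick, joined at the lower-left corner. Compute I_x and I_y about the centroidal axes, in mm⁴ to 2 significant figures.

Split into non-overlapping primitives; take the origin at the lower-left of the bounding box.
Vertical leg: 6 × 120, A = 720 mm², y = 60 mm, Ī = 864 000 mm⁴.
Horizontal leg (remainder): 84 × 6, A = 504 mm², y = 3 mm, Ī = 1 512 mm⁴.
Centroid: ȳ = ΣA·y / ΣA = 36.53 mm.
Transfer each piece to the centroidal x-axis using Ī + A·d² with d = y − 36.53:
  vertical leg: d = 23.47 mm → contributes +1 260 625 mm⁴
  horizontal leg (remainder): d = -33.53 mm → contributes +568 120 mm⁴
Total I = 1 828 745 mm⁴.
For the y-axis: x̄ = 21.53 mm.
Repeating about the centroidal y-axis gives I_y = 898 865 mm⁴.

I_x ≈ 1.8 × 10⁶ mm⁴, I_y ≈ 9.0 × 10⁵ mm⁴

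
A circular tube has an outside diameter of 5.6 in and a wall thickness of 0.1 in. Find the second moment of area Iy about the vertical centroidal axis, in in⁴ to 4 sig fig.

Decompose the section into non-overlapping parts with the origin at the bottom-left of its bounding rectangle.
Outer circle: ⌀5.6, A = 24.6301 in², x = 2.8 in, Ī = 48.275 in⁴.
Bore (subtracted): ⌀5.4, A = 22.9022 in², x = 2.8 in, Ī = 41.7393 in⁴.
By symmetry the centroid is at mid-width, x̄ = 2.8 in.
All pieces are centred on the vertical centroidal axis, so I = ΣĪ (holes subtracted) = 6.53569 in⁴.

Iy ≈ 6.536 in⁴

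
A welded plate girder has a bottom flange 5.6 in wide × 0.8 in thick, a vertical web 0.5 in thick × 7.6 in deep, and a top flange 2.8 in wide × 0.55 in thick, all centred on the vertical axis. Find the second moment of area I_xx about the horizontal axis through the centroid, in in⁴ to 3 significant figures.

Treat the section as a set of non-overlapping primitives; coordinates are from the bounding-box lower-left.
Bottom plate: 5.6 × 0.8, A = 4.48 in², y = 0.4 in, Ī = 0.23893 in⁴.
Web plate: 0.5 × 7.6, A = 3.8 in², y = 4.6 in, Ī = 18.291 in⁴.
Top plate: 2.8 × 0.55, A = 1.54 in², y = 8.675 in, Ī = 0.038821 in⁴.
Centroid: ȳ = ΣA·y / ΣA = 3.323 in.
Transfer each piece to the horizontal axis through the centroid using Ī + A·d² with d = y − 3.323:
  bottom plate: d = -2.923 in → contributes +38.515 in⁴
  web plate: d = 1.277 in → contributes +24.488 in⁴
  top plate: d = 5.352 in → contributes +44.151 in⁴
Total I = 107.15 in⁴.

I_xx ≈ 107 in⁴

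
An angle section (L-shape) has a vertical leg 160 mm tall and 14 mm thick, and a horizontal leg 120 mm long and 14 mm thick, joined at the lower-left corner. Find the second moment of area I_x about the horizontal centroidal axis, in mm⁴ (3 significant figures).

I_x ≈ 9.56 × 10⁶ mm⁴

Break the section into simple shapes (no overlaps), measuring from the bottom-left corner of the bounding box.
Vertical leg: 14 × 160, A = 2 240 mm², y = 80 mm, Ī = 4 778 667 mm⁴.
Horizontal leg (remainder): 106 × 14, A = 1 484 mm², y = 7 mm, Ī = 24 239 mm⁴.
Centroid: ȳ = ΣA·y / ΣA = 50.91 mm.
Transfer each piece to the horizontal centroidal axis using Ī + A·d² with d = y − 50.91:
  vertical leg: d = 29.09 mm → contributes +6 674 247 mm⁴
  horizontal leg (remainder): d = -43.91 mm → contributes +2 885 492 mm⁴
Total I = 9 559 739 mm⁴.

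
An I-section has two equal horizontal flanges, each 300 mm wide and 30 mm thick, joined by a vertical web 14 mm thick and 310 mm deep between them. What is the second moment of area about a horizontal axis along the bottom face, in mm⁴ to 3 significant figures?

I_base ≈ 1.32 × 10⁹ mm⁴

Split into non-overlapping primitives; take the origin at the lower-left of the bounding box.
Bottom flange: 300 × 30, A = 9 000 mm², y = 15 mm, Ī = 675 000 mm⁴.
Web: 14 × 310, A = 4 340 mm², y = 185 mm, Ī = 34 756 167 mm⁴.
Top flange: 300 × 30, A = 9 000 mm², y = 355 mm, Ī = 675 000 mm⁴.
Transfer each piece to a horizontal axis along the bottom face using Ī + A·d² with d = y − 0:
  bottom flange: d = 15 mm → contributes +2 700 000 mm⁴
  web: d = 185 mm → contributes +183 292 667 mm⁴
  top flange: d = 355 mm → contributes +1 134 900 000 mm⁴
Total I = 1 320 892 667 mm⁴.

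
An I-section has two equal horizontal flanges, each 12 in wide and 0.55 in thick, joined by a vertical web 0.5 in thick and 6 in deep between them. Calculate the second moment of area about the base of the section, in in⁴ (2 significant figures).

I_base ≈ 360 in⁴

Treat the section as a set of non-overlapping primitives; coordinates are from the bounding-box lower-left.
Bottom flange: 12 × 0.55, A = 6.6 in², y = 0.275 in, Ī = 0.1664 in⁴.
Web: 0.5 × 6, A = 3 in², y = 3.55 in, Ī = 9 in⁴.
Top flange: 12 × 0.55, A = 6.6 in², y = 6.825 in, Ī = 0.1664 in⁴.
Transfer each piece to a horizontal axis along the bottom face using Ī + A·d² with d = y − 0:
  bottom flange: d = 0.275 in → contributes +0.6655 in⁴
  web: d = 3.55 in → contributes +46.81 in⁴
  top flange: d = 6.825 in → contributes +307.6 in⁴
Total I = 355.1 in⁴.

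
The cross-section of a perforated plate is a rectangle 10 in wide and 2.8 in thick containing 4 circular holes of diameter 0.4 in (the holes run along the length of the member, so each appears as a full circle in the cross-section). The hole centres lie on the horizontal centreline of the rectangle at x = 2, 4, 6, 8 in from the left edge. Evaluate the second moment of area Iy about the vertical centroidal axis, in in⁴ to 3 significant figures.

Treat the section as a set of non-overlapping primitives; coordinates are from the bounding-box lower-left.
Plate: 10 × 2.8, A = 28 in², x = 5 in, Ī = 233.33 in⁴.
Hole 1 (subtracted): ⌀0.4, A = 0.12566 in², x = 2 in, Ī = 0.0012566 in⁴.
Hole 2 (subtracted): ⌀0.4, A = 0.12566 in², x = 4 in, Ī = 0.0012566 in⁴.
Hole 3 (subtracted): ⌀0.4, A = 0.12566 in², x = 6 in, Ī = 0.0012566 in⁴.
Hole 4 (subtracted): ⌀0.4, A = 0.12566 in², x = 8 in, Ī = 0.0012566 in⁴.
By symmetry the centroid is at mid-width, x̄ = 5 in.
Transfer each piece to the vertical centroidal axis using Ī + A·d² with d = x − 5:
  plate: d = 0 in → contributes +233.33 in⁴
  hole 1: d = -3 in → contributes −1.1322 in⁴
  hole 2: d = -1 in → contributes −0.12692 in⁴
  hole 3: d = 1 in → contributes −0.12692 in⁴
  hole 4: d = 3 in → contributes −1.1322 in⁴
Total I = 230.82 in⁴.

Iy ≈ 231 in⁴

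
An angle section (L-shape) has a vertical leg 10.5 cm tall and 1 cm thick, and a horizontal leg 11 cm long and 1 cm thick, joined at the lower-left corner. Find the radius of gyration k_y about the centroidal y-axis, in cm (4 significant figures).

Treat the section as a set of non-overlapping primitives; coordinates are from the bounding-box lower-left.
Vertical leg: 1 × 10.5, A = 10.5 cm², x = 0.5 cm, Ī = 0.875 cm⁴.
Horizontal leg (remainder): 10 × 1, A = 10 cm², x = 6 cm, Ī = 83.3333 cm⁴.
Centroid: x̄ = ΣA·x / ΣA = 3.18293 cm.
Transfer each piece to the centroidal y-axis using Ī + A·d² with d = x − 3.18293:
  vertical leg: d = -2.68293 cm → contributes +76.455 cm⁴
  horizontal leg (remainder): d = 2.81707 cm → contributes +162.692 cm⁴
Total I = 239.147 cm⁴.
Radius of gyration: k = √(I/A) = √(239.147 / 20.5) = 3.41551 cm.

k_y ≈ 3.416 cm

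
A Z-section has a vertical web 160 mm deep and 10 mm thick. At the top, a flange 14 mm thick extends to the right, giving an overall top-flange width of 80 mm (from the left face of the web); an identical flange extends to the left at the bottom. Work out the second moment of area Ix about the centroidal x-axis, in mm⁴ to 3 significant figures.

Break the section into simple shapes (no overlaps), measuring from the bottom-left corner of the bounding box.
Web: 10 × 160, A = 1 600 mm², y = 80 mm, Ī = 3 413 333 mm⁴.
Top flange (beyond web): 70 × 14, A = 980 mm², y = 153 mm, Ī = 16 007 mm⁴.
Bottom flange (beyond web): 70 × 14, A = 980 mm², y = 7 mm, Ī = 16 007 mm⁴.
Centroid: ȳ = ΣA·y / ΣA = 80 mm.
Transfer each piece to the centroidal x-axis using Ī + A·d² with d = y − 80:
  web: d = 0 mm → contributes +3 413 333 mm⁴
  top flange (beyond web): d = 73 mm → contributes +5 238 427 mm⁴
  bottom flange (beyond web): d = -73 mm → contributes +5 238 427 mm⁴
Total I = 13 890 187 mm⁴.

Ix ≈ 1.39 × 10⁷ mm⁴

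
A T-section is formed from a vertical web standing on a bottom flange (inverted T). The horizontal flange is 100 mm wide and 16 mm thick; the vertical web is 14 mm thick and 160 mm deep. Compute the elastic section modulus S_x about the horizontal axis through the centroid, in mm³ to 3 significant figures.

Treat the section as a set of non-overlapping primitives; coordinates are from the bounding-box lower-left.
Flange: 100 × 16, A = 1 600 mm², y = 8 mm, Ī = 34 133 mm⁴.
Web: 14 × 160, A = 2 240 mm², y = 96 mm, Ī = 4 778 667 mm⁴.
Centroid: ȳ = ΣA·y / ΣA = 59.333 mm.
Transfer each piece to the horizontal axis through the centroid using Ī + A·d² with d = y − 59.333:
  flange: d = -51.333 mm → contributes +4 250 311 mm⁴
  web: d = 36.667 mm → contributes +7 790 222 mm⁴
Total I = 12 040 533 mm⁴.
Extreme fibre distance c = 116.67 mm; S = I/c = 103 205 mm³.

S_x ≈ 1.03 × 10⁵ mm³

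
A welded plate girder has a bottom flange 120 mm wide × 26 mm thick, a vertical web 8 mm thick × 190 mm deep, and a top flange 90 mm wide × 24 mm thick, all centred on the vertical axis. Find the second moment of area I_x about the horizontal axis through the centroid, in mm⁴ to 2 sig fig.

Treat the section as a set of non-overlapping primitives; coordinates are from the bounding-box lower-left.
Bottom plate: 120 × 26, A = 3 120 mm², y = 13 mm, Ī = 175 760 mm⁴.
Web plate: 8 × 190, A = 1 520 mm², y = 121 mm, Ī = 4 572 667 mm⁴.
Top plate: 90 × 24, A = 2 160 mm², y = 228 mm, Ī = 103 680 mm⁴.
Centroid: ȳ = ΣA·y / ΣA = 105.4 mm.
Transfer each piece to the horizontal axis through the centroid using Ī + A·d² with d = y − 105.4:
  bottom plate: d = -92.44 mm → contributes +26 833 925 mm⁴
  web plate: d = 15.56 mm → contributes +4 940 902 mm⁴
  top plate: d = 122.6 mm → contributes +32 551 431 mm⁴
Total I = 64 326 258 mm⁴.

I_x ≈ 6.4 × 10⁷ mm⁴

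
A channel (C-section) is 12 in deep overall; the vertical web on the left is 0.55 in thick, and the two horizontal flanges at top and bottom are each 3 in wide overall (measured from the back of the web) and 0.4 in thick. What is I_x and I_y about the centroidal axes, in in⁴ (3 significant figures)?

Decompose the section into non-overlapping parts with the origin at the bottom-left of its bounding rectangle.
Web: 0.55 × 12, A = 6.6 in², y = 6 in, Ī = 79.2 in⁴.
Top flange (beyond web): 2.45 × 0.4, A = 0.98 in², y = 11.8 in, Ī = 0.013067 in⁴.
Bottom flange (beyond web): 2.45 × 0.4, A = 0.98 in², y = 0.2 in, Ī = 0.013067 in⁴.
By symmetry the centroid is at mid-height, ȳ = 6 in.
Transfer each piece to the centroidal x-axis using Ī + A·d² with d = y − 6:
  web: d = 0 in → contributes +79.2 in⁴
  top flange (beyond web): d = 5.8 in → contributes +32.98 in⁴
  bottom flange (beyond web): d = -5.8 in → contributes +32.98 in⁴
Total I = 145.16 in⁴.
For the y-axis: x̄ = 0.61846 in.
Repeating about the centroidal y-axis gives I_y = 4.547 in⁴.

I_x ≈ 145 in⁴, I_y ≈ 4.55 in⁴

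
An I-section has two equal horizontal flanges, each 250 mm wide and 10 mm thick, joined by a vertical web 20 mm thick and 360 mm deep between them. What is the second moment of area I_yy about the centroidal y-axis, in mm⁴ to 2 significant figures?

Decompose the section into non-overlapping parts with the origin at the bottom-left of its bounding rectangle.
Bottom flange: 250 × 10, A = 2 500 mm², x = 125 mm, Ī = 13 020 833 mm⁴.
Web: 20 × 360, A = 7 200 mm², x = 125 mm, Ī = 240 000 mm⁴.
Top flange: 250 × 10, A = 2 500 mm², x = 125 mm, Ī = 13 020 833 mm⁴.
By symmetry the centroid is at mid-width, x̄ = 125 mm.
All pieces are centred on the centroidal y-axis, so I = ΣĪ = 26 281 667 mm⁴.

I_yy ≈ 2.6 × 10⁷ mm⁴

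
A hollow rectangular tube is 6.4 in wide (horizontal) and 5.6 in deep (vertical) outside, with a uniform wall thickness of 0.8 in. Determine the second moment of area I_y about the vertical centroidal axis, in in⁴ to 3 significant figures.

Break the section into simple shapes (no overlaps), measuring from the bottom-left corner of the bounding box.
Outer rectangle: 6.4 × 5.6, A = 35.84 in², x = 3.2 in, Ī = 122.33 in⁴.
Inner void (subtracted): 4.8 × 4, A = 19.2 in², x = 3.2 in, Ī = 36.864 in⁴.
By symmetry the centroid is at mid-width, x̄ = 3.2 in.
All pieces are centred on the vertical centroidal axis, so I = ΣĪ (holes subtracted) = 85.47 in⁴.

I_y ≈ 85.5 in⁴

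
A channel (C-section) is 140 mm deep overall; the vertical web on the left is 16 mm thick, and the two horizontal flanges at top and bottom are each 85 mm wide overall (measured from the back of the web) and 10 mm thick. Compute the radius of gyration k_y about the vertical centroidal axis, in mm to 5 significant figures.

k_y ≈ 24.301 mm

Treat the section as a set of non-overlapping primitives; coordinates are from the bounding-box lower-left.
Web: 16 × 140, A = 2 240 mm², x = 8 mm, Ī = 47786.67 mm⁴.
Top flange (beyond web): 69 × 10, A = 690 mm², x = 50.5 mm, Ī = 273757.5 mm⁴.
Bottom flange (beyond web): 69 × 10, A = 690 mm², x = 50.5 mm, Ī = 273757.5 mm⁴.
Centroid: x̄ = ΣA·x / ΣA = 24.20166 mm.
Transfer each piece to the vertical centroidal axis using Ī + A·d² with d = x − 24.20166:
  web: d = -16.20166 mm → contributes +635772.6 mm⁴
  top flange (beyond web): d = 26.29834 mm → contributes +750963.4 mm⁴
  bottom flange (beyond web): d = 26.29834 mm → contributes +750963.4 mm⁴
Total I = 2 137 699 mm⁴.
Radius of gyration: k = √(I/A) = √(2 137 699 / 3 620) = 24.30071 mm.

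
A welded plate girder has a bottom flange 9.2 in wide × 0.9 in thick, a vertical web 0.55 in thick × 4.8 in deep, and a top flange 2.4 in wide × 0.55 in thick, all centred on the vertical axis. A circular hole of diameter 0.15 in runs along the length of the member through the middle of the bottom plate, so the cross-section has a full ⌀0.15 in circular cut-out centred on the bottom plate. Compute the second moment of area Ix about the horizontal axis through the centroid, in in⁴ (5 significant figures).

Break the section into simple shapes (no overlaps), measuring from the bottom-left corner of the bounding box.
Bottom plate: 9.2 × 0.9, A = 8.28 in², y = 0.45 in, Ī = 0.5589 in⁴.
Web plate: 0.55 × 4.8, A = 2.64 in², y = 3.3 in, Ī = 5.0688 in⁴.
Top plate: 2.4 × 0.55, A = 1.32 in², y = 5.975 in, Ī = 0.033275 in⁴.
Hole (subtracted): ⌀0.15, A = 0.01767146 in², y = 0.45 in, Ī = 0.00002485049 in⁴.
Centroid: ȳ = ΣA·y / ΣA = 1.662289 in.
Transfer each piece to the horizontal axis through the centroid using Ī + A·d² with d = y − 1.662289:
  bottom plate: d = -1.212289 in → contributes +12.72757 in⁴
  web plate: d = 1.637711 in → contributes +12.14953 in⁴
  top plate: d = 4.312711 in → contributes +24.58458 in⁴
  hole: d = -1.212289 in → contributes −0.02599563 in⁴
Total I = 49.43568 in⁴.

Ix ≈ 49.436 in⁴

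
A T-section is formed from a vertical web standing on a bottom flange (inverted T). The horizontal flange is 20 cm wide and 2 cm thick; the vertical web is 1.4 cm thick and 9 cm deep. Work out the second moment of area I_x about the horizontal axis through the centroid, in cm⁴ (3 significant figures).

Decompose the section into non-overlapping parts with the origin at the bottom-left of its bounding rectangle.
Flange: 20 × 2, A = 40 cm², y = 1 cm, Ī = 13.333 cm⁴.
Web: 1.4 × 9, A = 12.6 cm², y = 6.5 cm, Ī = 85.05 cm⁴.
Centroid: ȳ = ΣA·y / ΣA = 2.3175 cm.
Transfer each piece to the horizontal axis through the centroid using Ī + A·d² with d = y − 2.3175:
  flange: d = -1.3175 cm → contributes +82.765 cm⁴
  web: d = 4.1825 cm → contributes +305.47 cm⁴
Total I = 388.23 cm⁴.

I_x ≈ 388 cm⁴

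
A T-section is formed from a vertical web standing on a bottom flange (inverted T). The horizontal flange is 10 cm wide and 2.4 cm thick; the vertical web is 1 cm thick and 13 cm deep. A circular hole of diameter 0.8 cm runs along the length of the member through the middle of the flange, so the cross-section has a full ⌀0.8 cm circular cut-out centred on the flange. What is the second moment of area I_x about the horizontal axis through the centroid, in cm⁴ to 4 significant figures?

I_x ≈ 690.8 cm⁴

Split into non-overlapping primitives; take the origin at the lower-left of the bounding box.
Flange: 10 × 2.4, A = 24 cm², y = 1.2 cm, Ī = 11.52 cm⁴.
Web: 1 × 13, A = 13 cm², y = 8.9 cm, Ī = 183.083 cm⁴.
Hole (subtracted): ⌀0.8, A = 0.502655 cm², y = 1.2 cm, Ī = 0.0201062 cm⁴.
Centroid: ȳ = ΣA·y / ΣA = 3.94267 cm.
Transfer each piece to the horizontal axis through the centroid using Ī + A·d² with d = y − 3.94267:
  flange: d = -2.74267 cm → contributes +192.053 cm⁴
  web: d = 4.95733 cm → contributes +502.561 cm⁴
  hole: d = -2.74267 cm → contributes −3.80118 cm⁴
Total I = 690.812 cm⁴.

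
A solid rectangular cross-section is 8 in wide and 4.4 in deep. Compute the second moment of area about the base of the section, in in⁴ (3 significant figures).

I_base ≈ 227 in⁴

The section: 8 × 4.4, A = 35.2 in², y = 2.2 in, Ī = 56.789 in⁴.
Transfer it to the bottom edge using Ī + A·d² with d = y − 0:
  the section: d = 2.2 in → contributes +227.16 in⁴
Total I = 227.16 in⁴.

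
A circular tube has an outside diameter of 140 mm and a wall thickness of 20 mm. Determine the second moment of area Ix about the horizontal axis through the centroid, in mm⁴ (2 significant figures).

Ix ≈ 1.4 × 10⁷ mm⁴

Treat the section as a set of non-overlapping primitives; coordinates are from the bounding-box lower-left.
Outer circle: ⌀140, A = 15 394 mm², y = 70 mm, Ī = 18 857 410 mm⁴.
Bore (subtracted): ⌀100, A = 7 854 mm², y = 70 mm, Ī = 4 908 739 mm⁴.
By symmetry the centroid is at mid-height, ȳ = 70 mm.
All pieces are centred on the horizontal axis through the centroid, so I = ΣĪ (holes subtracted) = 13 948 671 mm⁴.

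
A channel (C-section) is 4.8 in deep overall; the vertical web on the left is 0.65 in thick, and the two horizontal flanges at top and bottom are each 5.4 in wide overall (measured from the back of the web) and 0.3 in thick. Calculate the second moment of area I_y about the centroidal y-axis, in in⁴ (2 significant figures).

Break the section into simple shapes (no overlaps), measuring from the bottom-left corner of the bounding box.
Web: 0.65 × 4.8, A = 3.12 in², x = 0.325 in, Ī = 0.1099 in⁴.
Top flange (beyond web): 4.75 × 0.3, A = 1.425 in², x = 3.025 in, Ī = 2.679 in⁴.
Bottom flange (beyond web): 4.75 × 0.3, A = 1.425 in², x = 3.025 in, Ī = 2.679 in⁴.
Centroid: x̄ = ΣA·x / ΣA = 1.614 in.
Transfer each piece to the centroidal y-axis using Ī + A·d² with d = x − 1.614:
  web: d = -1.289 in → contributes +5.293 in⁴
  top flange (beyond web): d = 1.411 in → contributes +5.517 in⁴
  bottom flange (beyond web): d = 1.411 in → contributes +5.517 in⁴
Total I = 16.33 in⁴.

I_y ≈ 16 in⁴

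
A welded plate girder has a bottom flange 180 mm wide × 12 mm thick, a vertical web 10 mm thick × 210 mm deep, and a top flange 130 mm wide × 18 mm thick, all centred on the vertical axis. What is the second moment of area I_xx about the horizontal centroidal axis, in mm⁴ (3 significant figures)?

I_xx ≈ 6.47 × 10⁷ mm⁴

Split into non-overlapping primitives; take the origin at the lower-left of the bounding box.
Bottom plate: 180 × 12, A = 2 160 mm², y = 6 mm, Ī = 25 920 mm⁴.
Web plate: 10 × 210, A = 2 100 mm², y = 117 mm, Ī = 7 717 500 mm⁴.
Top plate: 130 × 18, A = 2 340 mm², y = 231 mm, Ī = 63 180 mm⁴.
Centroid: ȳ = ΣA·y / ΣA = 121.09 mm.
Transfer each piece to the horizontal centroidal axis using Ī + A·d² with d = y − 121.09:
  bottom plate: d = -115.09 mm → contributes +28 637 101 mm⁴
  web plate: d = -4.0909 mm → contributes +7 752 645 mm⁴
  top plate: d = 109.91 mm → contributes +28 330 399 mm⁴
Total I = 64 720 145 mm⁴.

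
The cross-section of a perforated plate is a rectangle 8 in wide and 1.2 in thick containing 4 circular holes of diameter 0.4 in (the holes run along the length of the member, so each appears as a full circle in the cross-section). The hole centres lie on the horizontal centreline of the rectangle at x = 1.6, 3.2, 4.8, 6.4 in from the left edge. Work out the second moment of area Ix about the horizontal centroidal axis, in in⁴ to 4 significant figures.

Ix ≈ 1.147 in⁴

Break the section into simple shapes (no overlaps), measuring from the bottom-left corner of the bounding box.
Plate: 8 × 1.2, A = 9.6 in², y = 0.6 in, Ī = 1.152 in⁴.
Hole 1 (subtracted): ⌀0.4, A = 0.125664 in², y = 0.6 in, Ī = 0.00125664 in⁴.
Hole 2 (subtracted): ⌀0.4, A = 0.125664 in², y = 0.6 in, Ī = 0.00125664 in⁴.
Hole 3 (subtracted): ⌀0.4, A = 0.125664 in², y = 0.6 in, Ī = 0.00125664 in⁴.
Hole 4 (subtracted): ⌀0.4, A = 0.125664 in², y = 0.6 in, Ī = 0.00125664 in⁴.
By symmetry the centroid is at mid-height, ȳ = 0.6 in.
All pieces are centred on the horizontal centroidal axis, so I = ΣĪ (holes subtracted) = 1.14697 in⁴.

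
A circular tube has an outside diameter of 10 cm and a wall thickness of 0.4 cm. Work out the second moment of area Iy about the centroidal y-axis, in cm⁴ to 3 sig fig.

Iy ≈ 139 cm⁴

Split into non-overlapping primitives; take the origin at the lower-left of the bounding box.
Outer circle: ⌀10, A = 78.54 cm², x = 5 cm, Ī = 490.87 cm⁴.
Bore (subtracted): ⌀9.2, A = 66.476 cm², x = 5 cm, Ī = 351.66 cm⁴.
By symmetry the centroid is at mid-width, x̄ = 5 cm.
All pieces are centred on the centroidal y-axis, so I = ΣĪ (holes subtracted) = 139.22 cm⁴.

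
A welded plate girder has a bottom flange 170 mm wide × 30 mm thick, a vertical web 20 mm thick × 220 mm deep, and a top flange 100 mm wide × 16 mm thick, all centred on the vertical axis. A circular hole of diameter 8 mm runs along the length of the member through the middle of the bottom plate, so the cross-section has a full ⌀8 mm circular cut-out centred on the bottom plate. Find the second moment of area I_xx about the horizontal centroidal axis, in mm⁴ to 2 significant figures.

I_xx ≈ 1.0 × 10⁸ mm⁴

Break the section into simple shapes (no overlaps), measuring from the bottom-left corner of the bounding box.
Bottom plate: 170 × 30, A = 5 100 mm², y = 15 mm, Ī = 382 500 mm⁴.
Web plate: 20 × 220, A = 4 400 mm², y = 140 mm, Ī = 17 746 667 mm⁴.
Top plate: 100 × 16, A = 1 600 mm², y = 258 mm, Ī = 34 133 mm⁴.
Hole (subtracted): ⌀8, A = 50.27 mm², y = 15 mm, Ī = 201.1 mm⁴.
Centroid: ȳ = ΣA·y / ΣA = 99.96 mm.
Transfer each piece to the horizontal centroidal axis using Ī + A·d² with d = y − 99.96:
  bottom plate: d = -84.96 mm → contributes +37 196 470 mm⁴
  web plate: d = 40.04 mm → contributes +24 800 290 mm⁴
  top plate: d = 158 mm → contributes +39 996 094 mm⁴
  hole: d = -84.96 mm → contributes −363 039 mm⁴
Total I = 101 629 814 mm⁴.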